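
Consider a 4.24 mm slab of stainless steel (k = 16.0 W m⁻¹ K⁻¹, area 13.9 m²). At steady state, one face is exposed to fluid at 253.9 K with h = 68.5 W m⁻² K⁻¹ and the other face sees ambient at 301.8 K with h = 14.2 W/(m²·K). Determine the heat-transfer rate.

Resistance network (inner→outer):
  R_conv,in = 1/(hA) = 1/(68.5·13.9) = 0.001050 K/W
  R_stainless steel = L/(kA) = 0.00424/(16.0·13.9) = 1.906×10^-5 K/W
  R_conv,out = 1/(hA) = 1/(14.2·13.9) = 0.005066 K/W
ΣR = 0.001050 + 1.906×10^-5 + 0.005066 = 0.006135 K/W
Q = ΔT/ΣR = (253.9 K − 301.8 K)/0.006135 = -7810 W
(Negative Q ⇒ heat flows inward; heat gain = 7810 W.)

Q = 7810 W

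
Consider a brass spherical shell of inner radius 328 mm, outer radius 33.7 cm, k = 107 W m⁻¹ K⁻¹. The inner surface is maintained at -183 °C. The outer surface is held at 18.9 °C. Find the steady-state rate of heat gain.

Q = 3330 kW

Q = 4πk·ΔT/(1/r₁ − 1/r₂) = 4π × 107 × 201.9 / (1/0.328 − 1/0.337) = 3.33×10^6 W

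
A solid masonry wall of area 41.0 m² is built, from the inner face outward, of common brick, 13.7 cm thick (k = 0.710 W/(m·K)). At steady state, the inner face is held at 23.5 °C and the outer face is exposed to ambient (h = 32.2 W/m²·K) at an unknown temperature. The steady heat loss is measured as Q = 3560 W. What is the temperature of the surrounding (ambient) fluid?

Sum the resistances:
  R_common brick = L/(kA) = 0.137/(0.710·41.0) = 0.004706 K/W
  R_conv,out = 1/(hA) = 1/(32.2·41.0) = 7.575×10^-4 K/W
ΣR = 0.005464 K/W
ΔT = Q·ΣR = 3560 × 0.005464 = 19.45 K
Heat flows outward, so T_out = T_in − ΔT = 23.5 − 19.45 = 4.05 °C

T_out = 4.05 °C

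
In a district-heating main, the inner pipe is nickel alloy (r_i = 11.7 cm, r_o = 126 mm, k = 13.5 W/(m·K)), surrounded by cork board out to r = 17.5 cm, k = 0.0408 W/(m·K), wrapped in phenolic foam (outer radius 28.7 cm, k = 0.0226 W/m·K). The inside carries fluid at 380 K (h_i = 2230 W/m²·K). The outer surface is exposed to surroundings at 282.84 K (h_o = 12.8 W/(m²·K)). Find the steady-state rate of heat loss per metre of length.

Q' = 20.2 W/m

Series thermal resistances, inner to outer:
  R'_conv,in = 1/(2πr h) = 1/(2π·0.117·2230) = 6.100×10^-4 m·K/W
  R'_nickel alloy = ln(0.126/0.117)/(2πk) = 0.07411/(2π·13.5) = 8.737×10^-4 m·K/W
  R'_cork board = ln(0.175/0.126)/(2πk) = 0.3285/(2π·0.0408) = 1.281 m·K/W
  R'_phenolic foam = ln(0.287/0.175)/(2πk) = 0.4947/(2π·0.0226) = 3.484 m·K/W
  R'_conv,out = 1/(2πr h) = 1/(2π·0.287·12.8) = 0.04332 m·K/W
ΣR = 6.100×10^-4 + 8.737×10^-4 + 1.281 + 3.484 + 0.04332 = 4.810 m·K/W
Q' = ΔT/ΣR = (380 K − 282.84 K)/4.810 = 20.2 W/m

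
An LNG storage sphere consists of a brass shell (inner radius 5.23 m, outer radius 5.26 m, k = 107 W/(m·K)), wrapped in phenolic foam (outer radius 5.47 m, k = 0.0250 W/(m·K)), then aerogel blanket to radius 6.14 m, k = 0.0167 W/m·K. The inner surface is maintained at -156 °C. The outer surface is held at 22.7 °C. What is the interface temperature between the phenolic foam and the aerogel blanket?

T = -121 °C

Resistance network (inner→outer):
  R_brass = (1/5.23 − 1/5.26)/(4πk) = 0.001091/(4π·107) = 8.110×10^-7 K/W
  R_phenolic foam = (1/5.26 − 1/5.47)/(4πk) = 0.007299/(4π·0.0250) = 0.02323 K/W
  R_aerogel blanket = (1/5.47 − 1/6.14)/(4πk) = 0.01995/(4π·0.0167) = 0.09506 K/W
ΣR = 8.110×10^-7 + 0.02323 + 0.09506 = 0.1183 K/W
Q = ΔT/ΣR = (-156 °C − 22.7 °C)/0.1183 = -1511 W
From the inner boundary to the phenolic foam/aerogel blanket interface, ΣR_partial = 0.02323 K/W.
T_interface = T_in − Q·ΣR_partial = -156 °C − (-1511)(0.02323) = -121 °C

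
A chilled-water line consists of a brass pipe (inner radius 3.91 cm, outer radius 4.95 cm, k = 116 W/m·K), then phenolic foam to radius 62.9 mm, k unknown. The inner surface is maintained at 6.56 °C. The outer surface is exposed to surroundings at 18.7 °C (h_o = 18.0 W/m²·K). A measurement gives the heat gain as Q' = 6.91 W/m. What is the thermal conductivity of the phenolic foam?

k = 0.0236 W/m·K

ΣR = ΔT/Q' = |6.56 − 18.7|/6.91 = 1.757 m·K/W
Known resistances:
  R'_brass = ln(0.0495/0.0391)/(2πk) = 0.2359/(2π·116) = 3.236×10^-4 m·K/W
  R'_conv,out = 1/(2πr h) = 1/(2π·0.0629·18.0) = 0.1406 m·K/W
R_phenolic foam = ΣR − ΣR_known = 1.757 − 0.1409 = 1.616 m·K/W
ln(r₂/r₁)/(2πk) = 1.616 ⇒ k = 0.2396/(2π·1.616) = 0.0236 W/m·K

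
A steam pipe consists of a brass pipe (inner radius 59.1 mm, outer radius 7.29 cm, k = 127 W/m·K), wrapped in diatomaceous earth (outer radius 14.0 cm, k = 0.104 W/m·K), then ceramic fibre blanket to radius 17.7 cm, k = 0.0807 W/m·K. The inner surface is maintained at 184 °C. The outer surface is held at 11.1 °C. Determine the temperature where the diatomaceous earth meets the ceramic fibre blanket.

Resistance network (inner→outer):
  R'_brass = ln(0.0729/0.0591)/(2πk) = 0.2099/(2π·127) = 2.630×10^-4 m·K/W
  R'_diatomaceous earth = ln(0.140/0.0729)/(2πk) = 0.6526/(2π·0.104) = 0.9986 m·K/W
  R'_ceramic fibre blanket = ln(0.177/0.140)/(2πk) = 0.2345/(2π·0.0807) = 0.4625 m·K/W
ΣR = 2.630×10^-4 + 0.9986 + 0.4625 = 1.461 m·K/W
Q' = ΔT/ΣR = (184 °C − 11.1 °C)/1.461 = 118.3 W/m
From the inner boundary to the diatomaceous earth/ceramic fibre blanket interface, ΣR_partial = 0.9989 m·K/W.
T_interface = T_in − Q'·ΣR_partial = 184 °C − (118.3)(0.9989) = 65.8 °C

T = 65.8 °C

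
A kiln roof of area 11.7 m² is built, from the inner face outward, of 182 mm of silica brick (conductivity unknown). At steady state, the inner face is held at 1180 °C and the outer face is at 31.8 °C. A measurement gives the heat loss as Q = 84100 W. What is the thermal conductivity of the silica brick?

ΣR = ΔT/Q = |1180 − 31.8|/84100 = 0.01365 K/W
L/(kA) = 0.01365 ⇒ k = 0.182/(0.01365·11.7) = 1.14 W/m·K

k = 1.14 W/m·K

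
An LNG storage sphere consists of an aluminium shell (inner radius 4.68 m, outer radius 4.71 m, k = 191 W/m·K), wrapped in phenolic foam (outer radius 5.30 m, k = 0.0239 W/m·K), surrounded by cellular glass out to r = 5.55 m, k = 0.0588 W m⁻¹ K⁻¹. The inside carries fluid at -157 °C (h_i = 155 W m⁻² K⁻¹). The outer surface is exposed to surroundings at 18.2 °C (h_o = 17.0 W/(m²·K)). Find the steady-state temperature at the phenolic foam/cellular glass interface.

Resistance network (inner→outer):
  R_conv,in = 1/(4πr²h) = 1/(4π·4.68²·155) = 2.344×10^-5 K/W
  R_aluminium = (1/4.68 − 1/4.71)/(4πk) = 0.001361/(4π·191) = 5.670×10^-7 K/W
  R_phenolic foam = (1/4.71 − 1/5.30)/(4πk) = 0.02363/(4π·0.0239) = 0.07870 K/W
  R_cellular glass = (1/5.30 − 1/5.55)/(4πk) = 0.008499/(4π·0.0588) = 0.01150 K/W
  R_conv,out = 1/(4πr²h) = 1/(4π·5.55²·17.0) = 1.520×10^-4 K/W
ΣR = 2.344×10^-5 + 5.670×10^-7 + 0.07870 + 0.01150 + 1.520×10^-4 = 0.09038 K/W
Q = ΔT/ΣR = (-157 °C − 18.2 °C)/0.09038 = -1938 W
From the inner boundary to the phenolic foam/cellular glass interface, ΣR_partial = 0.07872 K/W.
T_interface = T_in − Q·ΣR_partial = -157 °C − (-1938)(0.07872) = -4.4 °C

T = -4.4 °C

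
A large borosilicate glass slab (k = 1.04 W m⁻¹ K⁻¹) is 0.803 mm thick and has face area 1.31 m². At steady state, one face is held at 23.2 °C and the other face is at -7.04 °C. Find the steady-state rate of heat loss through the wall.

Q = 51.3 kW

Q = kA·ΔT/L = 1.04 × 1.31 × |23.2 °C − -7.04 °C| / 8.03×10^-4 = 51300 W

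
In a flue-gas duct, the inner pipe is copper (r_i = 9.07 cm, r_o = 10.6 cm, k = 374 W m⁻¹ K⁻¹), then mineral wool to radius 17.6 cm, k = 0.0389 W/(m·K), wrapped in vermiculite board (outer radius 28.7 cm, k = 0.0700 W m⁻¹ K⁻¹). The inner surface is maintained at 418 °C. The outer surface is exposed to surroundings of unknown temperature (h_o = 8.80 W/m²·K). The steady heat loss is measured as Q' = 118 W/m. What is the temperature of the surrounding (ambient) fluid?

T_out = 34.6 °C

Sum the resistances:
  R'_copper = ln(0.106/0.0907)/(2πk) = 0.1559/(2π·374) = 6.634×10^-5 m·K/W
  R'_mineral wool = ln(0.176/0.106)/(2πk) = 0.5070/(2π·0.0389) = 2.075 m·K/W
  R'_vermiculite board = ln(0.287/0.176)/(2πk) = 0.4890/(2π·0.0700) = 1.112 m·K/W
  R'_conv,out = 1/(2πr h) = 1/(2π·0.287·8.80) = 0.06302 m·K/W
ΣR = 3.249 m·K/W
ΔT = Q'·ΣR = 118 × 3.249 = 383.4 K
Heat flows outward, so T_out = T_in − ΔT = 418 − 383.4 = 34.6 °C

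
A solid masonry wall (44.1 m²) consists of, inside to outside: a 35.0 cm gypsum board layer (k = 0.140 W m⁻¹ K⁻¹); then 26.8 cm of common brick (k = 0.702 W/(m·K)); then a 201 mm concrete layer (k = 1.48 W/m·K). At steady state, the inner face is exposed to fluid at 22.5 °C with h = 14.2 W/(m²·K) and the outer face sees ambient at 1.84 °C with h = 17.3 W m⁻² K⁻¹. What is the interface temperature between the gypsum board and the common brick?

T = 5.62 °C

Resistance network (inner→outer):
  R_conv,in = 1/(hA) = 1/(14.2·44.1) = 0.001597 K/W
  R_gypsum board = L/(kA) = 0.350/(0.140·44.1) = 0.05669 K/W
  R_common brick = L/(kA) = 0.268/(0.702·44.1) = 0.008657 K/W
  R_concrete = L/(kA) = 0.201/(1.48·44.1) = 0.003080 K/W
  R_conv,out = 1/(hA) = 1/(17.3·44.1) = 0.001311 K/W
ΣR = 0.001597 + 0.05669 + 0.008657 + 0.003080 + 0.001311 = 0.07133 K/W
Q = ΔT/ΣR = (22.5 °C − 1.84 °C)/0.07133 = 289.6 W
From the inner boundary to the gypsum board/common brick interface, ΣR_partial = 0.05829 K/W.
T_interface = T_in − Q·ΣR_partial = 22.5 °C − (289.6)(0.05829) = 5.62 °C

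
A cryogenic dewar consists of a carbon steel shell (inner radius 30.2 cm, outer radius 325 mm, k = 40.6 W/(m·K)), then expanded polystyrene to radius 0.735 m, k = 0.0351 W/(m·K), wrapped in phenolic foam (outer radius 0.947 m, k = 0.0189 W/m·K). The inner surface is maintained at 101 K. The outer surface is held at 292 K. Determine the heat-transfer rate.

Series thermal resistances, inner to outer:
  R_carbon steel = (1/0.302 − 1/0.325)/(4πk) = 0.2343/(4π·40.6) = 4.593×10^-4 K/W
  R_expanded polystyrene = (1/0.325 − 1/0.735)/(4πk) = 1.716/(4π·0.0351) = 3.891 K/W
  R_phenolic foam = (1/0.735 − 1/0.947)/(4πk) = 0.3046/(4π·0.0189) = 1.282 K/W
ΣR = 4.593×10^-4 + 3.891 + 1.282 = 5.173 K/W
Q = ΔT/ΣR = (101 K − 292 K)/5.173 = -36.9 W
(Negative Q ⇒ heat flows inward; heat gain = 36.9 W.)

Q = 36.9 W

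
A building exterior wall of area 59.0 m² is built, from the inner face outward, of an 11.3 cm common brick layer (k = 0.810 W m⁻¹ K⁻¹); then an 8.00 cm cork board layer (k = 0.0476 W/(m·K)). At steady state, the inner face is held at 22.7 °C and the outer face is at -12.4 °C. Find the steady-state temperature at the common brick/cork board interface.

Resistance network (inner→outer):
  R_common brick = L/(kA) = 0.113/(0.810·59.0) = 0.002365 K/W
  R_cork board = L/(kA) = 0.0800/(0.0476·59.0) = 0.02849 K/W
ΣR = 0.002365 + 0.02849 = 0.03086 K/W
Q = ΔT/ΣR = (22.7 °C − -12.4 °C)/0.03086 = 1137 W
From the inner boundary to the common brick/cork board interface, ΣR_partial = 0.002365 K/W.
T_interface = T_in − Q·ΣR_partial = 22.7 °C − (1137)(0.002365) = 20.0 °C

T = 20.0 °C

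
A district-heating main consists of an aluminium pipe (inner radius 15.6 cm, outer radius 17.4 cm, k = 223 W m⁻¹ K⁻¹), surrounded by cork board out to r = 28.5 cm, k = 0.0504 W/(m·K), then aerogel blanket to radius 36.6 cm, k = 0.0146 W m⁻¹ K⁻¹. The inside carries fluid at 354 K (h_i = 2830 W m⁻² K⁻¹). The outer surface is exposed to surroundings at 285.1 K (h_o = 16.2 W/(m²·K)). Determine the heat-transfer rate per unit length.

Q' = 16.0 W/m

Series thermal resistances, inner to outer:
  R'_conv,in = 1/(2πr h) = 1/(2π·0.156·2830) = 3.605×10^-4 m·K/W
  R'_aluminium = ln(0.174/0.156)/(2πk) = 0.1092/(2π·223) = 7.794×10^-5 m·K/W
  R'_cork board = ln(0.285/0.174)/(2πk) = 0.4934/(2π·0.0504) = 1.558 m·K/W
  R'_aerogel blanket = ln(0.366/0.285)/(2πk) = 0.2501/(2π·0.0146) = 2.727 m·K/W
  R'_conv,out = 1/(2πr h) = 1/(2π·0.366·16.2) = 0.02684 m·K/W
ΣR = 3.605×10^-4 + 7.794×10^-5 + 1.558 + 2.727 + 0.02684 = 4.312 m·K/W
Q' = ΔT/ΣR = (354 K − 285.1 K)/4.312 = 16.0 W/m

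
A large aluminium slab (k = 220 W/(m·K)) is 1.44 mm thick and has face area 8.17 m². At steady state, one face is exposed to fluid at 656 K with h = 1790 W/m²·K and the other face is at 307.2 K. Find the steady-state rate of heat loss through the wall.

Series thermal resistances, inner to outer:
  R_conv,in = 1/(hA) = 1/(1790·8.17) = 6.838×10^-5 K/W
  R_aluminium = L/(kA) = 0.00144/(220·8.17) = 8.012×10^-7 K/W
ΣR = 6.838×10^-5 + 8.012×10^-7 = 6.918×10^-5 K/W
Q = ΔT/ΣR = (656 K − 307.2 K)/6.918×10^-5 = 5.04×10^6 W

Q = 5040 kW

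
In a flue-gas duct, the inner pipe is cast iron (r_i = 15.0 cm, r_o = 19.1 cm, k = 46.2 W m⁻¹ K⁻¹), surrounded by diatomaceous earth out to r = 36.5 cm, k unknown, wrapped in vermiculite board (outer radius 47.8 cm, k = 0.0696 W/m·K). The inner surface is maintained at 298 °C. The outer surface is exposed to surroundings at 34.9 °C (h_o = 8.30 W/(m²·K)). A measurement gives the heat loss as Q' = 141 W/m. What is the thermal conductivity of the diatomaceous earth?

ΣR = ΔT/Q' = |298 − 34.9|/141 = 1.866 m·K/W
Known resistances:
  R'_cast iron = ln(0.191/0.150)/(2πk) = 0.2416/(2π·46.2) = 8.324×10^-4 m·K/W
  R'_vermiculite board = ln(0.478/0.365)/(2πk) = 0.2697/(2π·0.0696) = 0.6168 m·K/W
  R'_conv,out = 1/(2πr h) = 1/(2π·0.478·8.30) = 0.04012 m·K/W
R_diatomaceous earth = ΣR − ΣR_known = 1.866 − 0.6578 = 1.208 m·K/W
ln(r₂/r₁)/(2πk) = 1.208 ⇒ k = 0.6476/(2π·1.208) = 0.0853 W/m·K

k = 0.0853 W/m·K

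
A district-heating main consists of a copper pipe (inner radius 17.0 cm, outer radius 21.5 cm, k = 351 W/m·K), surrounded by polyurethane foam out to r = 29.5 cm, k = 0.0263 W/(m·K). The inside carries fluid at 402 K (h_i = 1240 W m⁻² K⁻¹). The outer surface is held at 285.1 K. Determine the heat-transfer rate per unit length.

Series thermal resistances, inner to outer:
  R'_conv,in = 1/(2πr h) = 1/(2π·0.170·1240) = 7.550×10^-4 m·K/W
  R'_copper = ln(0.215/0.170)/(2πk) = 0.2348/(2π·351) = 1.065×10^-4 m·K/W
  R'_polyurethane foam = ln(0.295/0.215)/(2πk) = 0.3163/(2π·0.0263) = 1.914 m·K/W
ΣR = 7.550×10^-4 + 1.065×10^-4 + 1.914 = 1.915 m·K/W
Q' = ΔT/ΣR = (402 K − 285.1 K)/1.915 = 61.0 W/m

Q' = 61.0 W/m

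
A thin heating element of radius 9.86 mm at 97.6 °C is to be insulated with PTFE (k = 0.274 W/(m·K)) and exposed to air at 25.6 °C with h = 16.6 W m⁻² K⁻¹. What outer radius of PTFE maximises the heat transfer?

r_cr = 1.65 cm

For a cylinder, r_cr = k_ins/h = 0.274/16.6 = 0.0165 m = 1.65 cm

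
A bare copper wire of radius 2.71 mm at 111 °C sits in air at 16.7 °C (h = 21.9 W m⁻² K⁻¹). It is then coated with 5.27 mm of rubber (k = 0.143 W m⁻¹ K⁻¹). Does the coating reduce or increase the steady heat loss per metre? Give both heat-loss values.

Critical radius for a cylinder: r_cr = k/h = 0.00653 m = 0.653 cm.
Outer radius after coating: r₂ = 0.00271 + 0.00527 = 0.00798 m.
r₁ < r_cr < r₂: heat loss rises to a maximum at r_cr then falls. Whether the coating helps depends on whether Q(r₂) has dropped back below Q(r₁).
Bare: R = 1/(2πr₁h) = 2.682 m·K/W; Q = 94.3/2.682 = 35.2 W/m.
Coated: R = R_cond + R_conv = 2.113 m·K/W; Q = 94.3/2.113 = 44.6 W/m.

increases: 35.2 → 44.6 W/m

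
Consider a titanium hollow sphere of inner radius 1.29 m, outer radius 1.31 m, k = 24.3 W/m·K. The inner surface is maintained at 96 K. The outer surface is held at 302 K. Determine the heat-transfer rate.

Q = 4πk·ΔT/(1/r₁ − 1/r₂) = 4π × 24.3 × 206 / (1/1.29 − 1/1.31) = 5.32×10^6 W

Q = 5.32×10^6 W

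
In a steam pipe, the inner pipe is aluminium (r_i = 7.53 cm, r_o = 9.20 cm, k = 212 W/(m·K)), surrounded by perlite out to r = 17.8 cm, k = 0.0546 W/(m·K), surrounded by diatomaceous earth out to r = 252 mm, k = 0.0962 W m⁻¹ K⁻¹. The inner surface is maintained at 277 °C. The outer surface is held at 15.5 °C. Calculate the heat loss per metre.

Q' = 105 W/m

Treat each layer as a resistance in series:
  R'_aluminium = ln(0.0920/0.0753)/(2πk) = 0.2003/(2π·212) = 1.504×10^-4 m·K/W
  R'_perlite = ln(0.178/0.0920)/(2πk) = 0.6600/(2π·0.0546) = 1.924 m·K/W
  R'_diatomaceous earth = ln(0.252/0.178)/(2πk) = 0.3476/(2π·0.0962) = 0.5752 m·K/W
ΣR = 1.504×10^-4 + 1.924 + 0.5752 = 2.499 m·K/W
Q' = ΔT/ΣR = (277 °C − 15.5 °C)/2.499 = 105 W/m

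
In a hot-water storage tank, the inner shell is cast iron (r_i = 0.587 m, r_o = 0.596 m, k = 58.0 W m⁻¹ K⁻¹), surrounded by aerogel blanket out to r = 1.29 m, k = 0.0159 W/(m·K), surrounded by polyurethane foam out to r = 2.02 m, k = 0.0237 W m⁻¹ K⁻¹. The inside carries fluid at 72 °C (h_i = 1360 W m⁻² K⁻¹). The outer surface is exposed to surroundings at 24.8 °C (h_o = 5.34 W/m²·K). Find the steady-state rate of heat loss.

Resistance network (inner→outer):
  R_conv,in = 1/(4πr²h) = 1/(4π·0.587²·1360) = 1.698×10^-4 K/W
  R_cast iron = (1/0.587 − 1/0.596)/(4πk) = 0.02573/(4π·58.0) = 3.530×10^-5 K/W
  R_aerogel blanket = (1/0.596 − 1/1.29)/(4πk) = 0.9027/(4π·0.0159) = 4.518 K/W
  R_polyurethane foam = (1/1.29 − 1/2.02)/(4πk) = 0.2801/(4π·0.0237) = 0.9406 K/W
  R_conv,out = 1/(4πr²h) = 1/(4π·2.02²·5.34) = 0.003652 K/W
ΣR = 1.698×10^-4 + 3.530×10^-5 + 4.518 + 0.9406 + 0.003652 = 5.462 K/W
Q = ΔT/ΣR = (72 °C − 24.8 °C)/5.462 = 8.64 W

Q = 8.64 W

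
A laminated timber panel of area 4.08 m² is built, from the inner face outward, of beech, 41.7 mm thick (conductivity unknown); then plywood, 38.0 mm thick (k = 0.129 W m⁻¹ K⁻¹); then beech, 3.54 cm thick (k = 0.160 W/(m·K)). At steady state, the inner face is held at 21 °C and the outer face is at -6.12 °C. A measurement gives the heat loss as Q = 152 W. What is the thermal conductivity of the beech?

ΣR = ΔT/Q = |21 − -6.12|/152 = 0.1784 K/W
Known resistances:
  R_plywood = L/(kA) = 0.0380/(0.129·4.08) = 0.07220 K/W
  R_beech = L/(kA) = 0.0354/(0.160·4.08) = 0.05423 K/W
R_beech = ΣR − ΣR_known = 0.1784 − 0.1264 = 0.05200 K/W
L/(kA) = 0.05200 ⇒ k = 0.0417/(0.05200·4.08) = 0.197 W/m·K

k = 0.197 W/m·K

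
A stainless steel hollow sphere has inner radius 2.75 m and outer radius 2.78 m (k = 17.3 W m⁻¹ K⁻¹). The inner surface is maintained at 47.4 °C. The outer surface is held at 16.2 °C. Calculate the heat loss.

Q = 4πk·ΔT/(1/r₁ − 1/r₂) = 4π × 17.3 × 31.2 / (1/2.75 − 1/2.78) = 1.73×10^6 W

Q = 1730 kW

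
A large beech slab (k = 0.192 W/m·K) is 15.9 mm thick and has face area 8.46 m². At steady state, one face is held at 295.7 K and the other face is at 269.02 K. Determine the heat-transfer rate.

Q = kA·ΔT/L = 0.192 × 8.46 × |295.7 K − 269.02 K| / 0.0159 = 2730 W

Q = 2.73 kW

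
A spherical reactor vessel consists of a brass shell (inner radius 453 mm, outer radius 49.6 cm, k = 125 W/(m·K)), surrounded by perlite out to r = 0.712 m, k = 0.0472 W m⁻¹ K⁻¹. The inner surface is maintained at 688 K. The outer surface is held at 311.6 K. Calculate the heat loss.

Q = 365 W

Treat each layer as a resistance in series:
  R_brass = (1/0.453 − 1/0.496)/(4πk) = 0.1914/(4π·125) = 1.218×10^-4 K/W
  R_perlite = (1/0.496 − 1/0.712)/(4πk) = 0.6116/(4π·0.0472) = 1.031 K/W
ΣR = 1.218×10^-4 + 1.031 = 1.031 K/W
Q = ΔT/ΣR = (688 K − 311.6 K)/1.031 = 365 W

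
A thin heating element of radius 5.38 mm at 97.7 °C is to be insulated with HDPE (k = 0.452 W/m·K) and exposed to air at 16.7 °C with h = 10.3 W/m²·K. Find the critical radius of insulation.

r_cr = 4.39 cm

For a cylinder, r_cr = k_ins/h = 0.452/10.3 = 0.0439 m = 4.39 cm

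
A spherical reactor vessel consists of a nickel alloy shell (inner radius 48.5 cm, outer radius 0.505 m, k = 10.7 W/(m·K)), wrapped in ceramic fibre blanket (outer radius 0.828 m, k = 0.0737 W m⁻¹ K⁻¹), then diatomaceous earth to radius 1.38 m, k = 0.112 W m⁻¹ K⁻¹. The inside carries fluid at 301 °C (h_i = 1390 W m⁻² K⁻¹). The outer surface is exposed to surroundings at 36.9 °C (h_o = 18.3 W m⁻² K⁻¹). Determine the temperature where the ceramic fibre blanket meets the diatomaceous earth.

T = 114 °C

Series thermal resistances, inner to outer:
  R_conv,in = 1/(4πr²h) = 1/(4π·0.485²·1390) = 2.434×10^-4 K/W
  R_nickel alloy = (1/0.485 − 1/0.505)/(4πk) = 0.08166/(4π·10.7) = 6.073×10^-4 K/W
  R_ceramic fibre blanket = (1/0.505 − 1/0.828)/(4πk) = 0.7725/(4π·0.0737) = 0.8341 K/W
  R_diatomaceous earth = (1/0.828 − 1/1.38)/(4πk) = 0.4831/(4π·0.112) = 0.3432 K/W
  R_conv,out = 1/(4πr²h) = 1/(4π·1.38²·18.3) = 0.002283 K/W
ΣR = 2.434×10^-4 + 6.073×10^-4 + 0.8341 + 0.3432 + 0.002283 = 1.180 K/W
Q = ΔT/ΣR = (301 °C − 36.9 °C)/1.180 = 223.8 W
From the inner boundary to the ceramic fibre blanket/diatomaceous earth interface, ΣR_partial = 0.8350 K/W.
T_interface = T_in − Q·ΣR_partial = 301 °C − (223.8)(0.8350) = 114 °C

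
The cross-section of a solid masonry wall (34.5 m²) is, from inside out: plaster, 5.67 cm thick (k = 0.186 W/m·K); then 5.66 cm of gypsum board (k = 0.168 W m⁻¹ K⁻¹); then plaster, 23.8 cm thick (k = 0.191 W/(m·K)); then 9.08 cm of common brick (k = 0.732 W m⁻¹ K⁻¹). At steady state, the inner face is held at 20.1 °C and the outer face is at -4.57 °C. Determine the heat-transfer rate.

Treat each layer as a resistance in series:
  R_plaster = L/(kA) = 0.0567/(0.186·34.5) = 0.008836 K/W
  R_gypsum board = L/(kA) = 0.0566/(0.168·34.5) = 0.009765 K/W
  R_plaster = L/(kA) = 0.238/(0.191·34.5) = 0.03612 K/W
  R_common brick = L/(kA) = 0.0908/(0.732·34.5) = 0.003595 K/W
ΣR = 0.008836 + 0.009765 + 0.03612 + 0.003595 = 0.05832 K/W
Q = ΔT/ΣR = (20.1 °C − -4.57 °C)/0.05832 = 423 W

Q = 423 W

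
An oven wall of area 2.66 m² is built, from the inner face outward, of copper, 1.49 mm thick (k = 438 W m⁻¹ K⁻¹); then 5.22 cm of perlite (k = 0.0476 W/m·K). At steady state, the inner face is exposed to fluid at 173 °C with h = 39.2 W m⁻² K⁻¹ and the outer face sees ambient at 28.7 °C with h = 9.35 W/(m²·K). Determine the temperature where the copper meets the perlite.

Resistance network (inner→outer):
  R_conv,in = 1/(hA) = 1/(39.2·2.66) = 0.009590 K/W
  R_copper = L/(kA) = 0.00149/(438·2.66) = 1.279×10^-6 K/W
  R_perlite = L/(kA) = 0.0522/(0.0476·2.66) = 0.4123 K/W
  R_conv,out = 1/(hA) = 1/(9.35·2.66) = 0.04021 K/W
ΣR = 0.009590 + 1.279×10^-6 + 0.4123 + 0.04021 = 0.4621 K/W
Q = ΔT/ΣR = (173 °C − 28.7 °C)/0.4621 = 312.3 W
From the inner boundary to the copper/perlite interface, ΣR_partial = 0.009591 K/W.
T_interface = T_in − Q·ΣR_partial = 173 °C − (312.3)(0.009591) = 170 °C

T = 170 °C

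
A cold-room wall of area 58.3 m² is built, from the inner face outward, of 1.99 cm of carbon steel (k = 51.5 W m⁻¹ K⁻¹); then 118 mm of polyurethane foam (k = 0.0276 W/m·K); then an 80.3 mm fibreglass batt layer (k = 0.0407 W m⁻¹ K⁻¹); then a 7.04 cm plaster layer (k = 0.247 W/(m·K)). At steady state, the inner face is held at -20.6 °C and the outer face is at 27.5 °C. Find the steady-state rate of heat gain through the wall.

Q = 429 W

Series thermal resistances, inner to outer:
  R_carbon steel = L/(kA) = 0.0199/(51.5·58.3) = 6.628×10^-6 K/W
  R_polyurethane foam = L/(kA) = 0.118/(0.0276·58.3) = 0.07333 K/W
  R_fibreglass batt = L/(kA) = 0.0803/(0.0407·58.3) = 0.03384 K/W
  R_plaster = L/(kA) = 0.0704/(0.247·58.3) = 0.004889 K/W
ΣR = 6.628×10^-6 + 0.07333 + 0.03384 + 0.004889 = 0.1121 K/W
Q = ΔT/ΣR = (-20.6 °C − 27.5 °C)/0.1121 = -429 W
(Negative Q ⇒ heat flows inward; heat gain = 429 W.)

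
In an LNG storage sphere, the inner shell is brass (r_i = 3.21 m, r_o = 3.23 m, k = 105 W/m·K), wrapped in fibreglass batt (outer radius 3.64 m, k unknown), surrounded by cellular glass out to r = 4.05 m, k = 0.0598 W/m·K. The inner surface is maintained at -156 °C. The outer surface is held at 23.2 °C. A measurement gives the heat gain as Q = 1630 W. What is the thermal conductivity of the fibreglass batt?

k = 0.0381 W/m·K

ΣR = ΔT/Q = |-156 − 23.2|/1630 = 0.1099 K/W
Known resistances:
  R_brass = (1/3.21 − 1/3.23)/(4πk) = 0.001929/(4π·105) = 1.462×10^-6 K/W
  R_cellular glass = (1/3.64 − 1/4.05)/(4πk) = 0.02781/(4π·0.0598) = 0.03701 K/W
R_fibreglass batt = ΣR − ΣR_known = 0.1099 − 0.03701 = 0.07289 K/W
(1/r₁−1/r₂)/(4πk) = 0.07289 ⇒ k = 0.03487/(4π·0.07289) = 0.0381 W/m·K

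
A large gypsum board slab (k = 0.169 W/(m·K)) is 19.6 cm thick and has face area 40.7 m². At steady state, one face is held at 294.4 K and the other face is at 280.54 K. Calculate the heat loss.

Q = kA·ΔT/L = 0.169 × 40.7 × |294.4 K − 280.54 K| / 0.196 = 486 W

Q = 486 W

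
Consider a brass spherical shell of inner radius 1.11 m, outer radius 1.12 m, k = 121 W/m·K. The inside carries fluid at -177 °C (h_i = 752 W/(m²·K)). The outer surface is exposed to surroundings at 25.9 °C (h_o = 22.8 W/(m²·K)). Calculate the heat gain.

Q = 70.6 kW

Series thermal resistances, inner to outer:
  R_conv,in = 1/(4πr²h) = 1/(4π·1.11²·752) = 8.589×10^-5 K/W
  R_brass = (1/1.11 − 1/1.12)/(4πk) = 0.008044/(4π·121) = 5.290×10^-6 K/W
  R_conv,out = 1/(4πr²h) = 1/(4π·1.12²·22.8) = 0.002782 K/W
ΣR = 8.589×10^-5 + 5.290×10^-6 + 0.002782 = 0.002873 K/W
Q = ΔT/ΣR = (-177 °C − 25.9 °C)/0.002873 = -70600 W
(Negative Q ⇒ heat flows inward; heat gain = 70600 W.)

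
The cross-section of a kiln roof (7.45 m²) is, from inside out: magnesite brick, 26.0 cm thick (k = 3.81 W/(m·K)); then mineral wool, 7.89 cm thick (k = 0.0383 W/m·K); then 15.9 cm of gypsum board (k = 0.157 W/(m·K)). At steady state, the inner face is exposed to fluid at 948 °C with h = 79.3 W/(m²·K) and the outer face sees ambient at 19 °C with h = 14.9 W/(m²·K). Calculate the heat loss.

Q = 2150 W

Series thermal resistances, inner to outer:
  R_conv,in = 1/(hA) = 1/(79.3·7.45) = 0.001693 K/W
  R_magnesite brick = L/(kA) = 0.260/(3.81·7.45) = 0.009160 K/W
  R_mineral wool = L/(kA) = 0.0789/(0.0383·7.45) = 0.2765 K/W
  R_gypsum board = L/(kA) = 0.159/(0.157·7.45) = 0.1359 K/W
  R_conv,out = 1/(hA) = 1/(14.9·7.45) = 0.009009 K/W
ΣR = 0.001693 + 0.009160 + 0.2765 + 0.1359 + 0.009009 = 0.4323 K/W
Q = ΔT/ΣR = (948 °C − 19 °C)/0.4323 = 2150 W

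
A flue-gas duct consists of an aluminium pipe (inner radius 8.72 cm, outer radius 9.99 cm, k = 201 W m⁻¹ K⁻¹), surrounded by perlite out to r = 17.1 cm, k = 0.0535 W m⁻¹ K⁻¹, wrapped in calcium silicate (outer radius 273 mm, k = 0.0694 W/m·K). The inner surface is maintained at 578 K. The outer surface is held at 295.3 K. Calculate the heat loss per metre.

Series thermal resistances, inner to outer:
  R'_aluminium = ln(0.0999/0.0872)/(2πk) = 0.1360/(2π·201) = 1.077×10^-4 m·K/W
  R'_perlite = ln(0.171/0.0999)/(2πk) = 0.5375/(2π·0.0535) = 1.599 m·K/W
  R'_calcium silicate = ln(0.273/0.171)/(2πk) = 0.4678/(2π·0.0694) = 1.073 m·K/W
ΣR = 1.077×10^-4 + 1.599 + 1.073 = 2.672 m·K/W
Q' = ΔT/ΣR = (578 K − 295.3 K)/2.672 = 106 W/m

Q' = 106 W/m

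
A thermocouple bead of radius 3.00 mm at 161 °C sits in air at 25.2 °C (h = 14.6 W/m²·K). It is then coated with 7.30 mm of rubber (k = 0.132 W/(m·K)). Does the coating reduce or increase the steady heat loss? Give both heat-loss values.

Critical radius for a sphere: r_cr = 2k/h = 0.0181 m = 1.81 cm.
Outer radius after coating: r₂ = 0.00300 + 0.00730 = 0.01030 m.
Since r₁ < r_cr and r₂ ≤ r_cr, the coating moves toward the maximum at r_cr — heat loss rises.
Bare: R = 1/(4πr₁²h) = 605.6 K/W; Q = 135.8/605.6 = 0.224 W.
Coated: R = R_cond + R_conv = 193.8 K/W; Q = 135.8/193.8 = 0.701 W.

increases: 0.224 → 0.701 W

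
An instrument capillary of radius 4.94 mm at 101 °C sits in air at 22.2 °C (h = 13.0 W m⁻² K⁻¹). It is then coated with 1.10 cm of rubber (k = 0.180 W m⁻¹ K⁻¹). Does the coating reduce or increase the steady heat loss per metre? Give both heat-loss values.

Critical radius for a cylinder: r_cr = k/h = 0.0138 m = 1.38 cm.
Outer radius after coating: r₂ = 0.00494 + 0.0110 = 0.01594 m.
r₁ < r_cr < r₂: heat loss rises to a maximum at r_cr then falls. Whether the coating helps depends on whether Q(r₂) has dropped back below Q(r₁).
Bare: R = 1/(2πr₁h) = 2.478 m·K/W; Q = 78.8/2.478 = 31.8 W/m.
Coated: R = R_cond + R_conv = 1.804 m·K/W; Q = 78.8/1.804 = 43.7 W/m.

increases: 31.8 → 43.7 W/m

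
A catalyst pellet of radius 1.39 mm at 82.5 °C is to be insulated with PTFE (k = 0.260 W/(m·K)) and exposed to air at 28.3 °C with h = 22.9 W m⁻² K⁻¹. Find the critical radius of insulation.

For a sphere, r_cr = 2k_ins/h = 2·0.260/22.9 = 0.0227 m = 2.27 cm

r_cr = 2.27 cm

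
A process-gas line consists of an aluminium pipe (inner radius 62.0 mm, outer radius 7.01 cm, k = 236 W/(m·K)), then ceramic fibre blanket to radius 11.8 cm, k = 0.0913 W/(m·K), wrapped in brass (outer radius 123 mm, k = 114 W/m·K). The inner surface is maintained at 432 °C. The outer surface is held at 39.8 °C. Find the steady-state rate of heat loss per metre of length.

Q' = 432 W/m

Resistance network (inner→outer):
  R'_aluminium = ln(0.0701/0.0620)/(2πk) = 0.1228/(2π·236) = 8.281×10^-5 m·K/W
  R'_ceramic fibre blanket = ln(0.118/0.0701)/(2πk) = 0.5208/(2π·0.0913) = 0.9078 m·K/W
  R'_brass = ln(0.123/0.118)/(2πk) = 0.04150/(2π·114) = 5.794×10^-5 m·K/W
ΣR = 8.281×10^-5 + 0.9078 + 5.794×10^-5 = 0.9079 m·K/W
Q' = ΔT/ΣR = (432 °C − 39.8 °C)/0.9079 = 432 W/m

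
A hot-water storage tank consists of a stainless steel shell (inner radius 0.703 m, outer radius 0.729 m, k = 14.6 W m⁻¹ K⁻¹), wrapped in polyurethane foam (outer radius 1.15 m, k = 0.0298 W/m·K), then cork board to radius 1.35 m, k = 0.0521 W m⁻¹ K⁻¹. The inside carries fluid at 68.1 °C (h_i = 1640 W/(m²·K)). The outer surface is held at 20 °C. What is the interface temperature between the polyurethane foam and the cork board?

T = 26.2 °C

Series thermal resistances, inner to outer:
  R_conv,in = 1/(4πr²h) = 1/(4π·0.703²·1640) = 9.818×10^-5 K/W
  R_stainless steel = (1/0.703 − 1/0.729)/(4πk) = 0.05073/(4π·14.6) = 2.765×10^-4 K/W
  R_polyurethane foam = (1/0.729 − 1/1.15)/(4πk) = 0.5022/(4π·0.0298) = 1.341 K/W
  R_cork board = (1/1.15 − 1/1.35)/(4πk) = 0.1288/(4π·0.0521) = 0.1968 K/W
ΣR = 9.818×10^-5 + 2.765×10^-4 + 1.341 + 0.1968 = 1.538 K/W
Q = ΔT/ΣR = (68.1 °C − 20 °C)/1.538 = 31.27 W
From the inner boundary to the polyurethane foam/cork board interface, ΣR_partial = 1.341 K/W.
T_interface = T_in − Q·ΣR_partial = 68.1 °C − (31.27)(1.341) = 26.2 °C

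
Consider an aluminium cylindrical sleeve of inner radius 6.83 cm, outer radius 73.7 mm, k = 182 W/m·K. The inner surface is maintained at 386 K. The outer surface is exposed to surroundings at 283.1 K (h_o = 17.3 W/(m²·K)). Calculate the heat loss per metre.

Q' = 824 W/m

Treat each layer as a resistance in series:
  R'_aluminium = ln(0.0737/0.0683)/(2πk) = 0.07609/(2π·182) = 6.654×10^-5 m·K/W
  R'_conv,out = 1/(2πr h) = 1/(2π·0.0737·17.3) = 0.1248 m·K/W
ΣR = 6.654×10^-5 + 0.1248 = 0.1249 m·K/W
Q' = ΔT/ΣR = (386 K − 283.1 K)/0.1249 = 824 W/m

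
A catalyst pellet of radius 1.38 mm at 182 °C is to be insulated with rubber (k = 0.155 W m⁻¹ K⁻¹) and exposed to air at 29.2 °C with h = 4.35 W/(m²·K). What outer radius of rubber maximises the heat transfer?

r_cr = 7.13 cm

For a sphere, r_cr = 2k_ins/h = 2·0.155/4.35 = 0.0713 m = 7.13 cm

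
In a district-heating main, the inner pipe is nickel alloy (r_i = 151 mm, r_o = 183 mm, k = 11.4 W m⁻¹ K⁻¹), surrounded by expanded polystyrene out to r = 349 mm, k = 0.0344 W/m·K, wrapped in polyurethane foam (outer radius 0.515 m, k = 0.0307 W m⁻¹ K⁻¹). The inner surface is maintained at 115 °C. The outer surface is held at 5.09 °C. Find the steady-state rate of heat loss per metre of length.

Q' = 22.0 W/m

Treat each layer as a resistance in series:
  R'_nickel alloy = ln(0.183/0.151)/(2πk) = 0.1922/(2π·11.4) = 0.002683 m·K/W
  R'_expanded polystyrene = ln(0.349/0.183)/(2πk) = 0.6456/(2π·0.0344) = 2.987 m·K/W
  R'_polyurethane foam = ln(0.515/0.349)/(2πk) = 0.3891/(2π·0.0307) = 2.017 m·K/W
ΣR = 0.002683 + 2.987 + 2.017 = 5.007 m·K/W
Q' = ΔT/ΣR = (115 °C − 5.09 °C)/5.007 = 22.0 W/m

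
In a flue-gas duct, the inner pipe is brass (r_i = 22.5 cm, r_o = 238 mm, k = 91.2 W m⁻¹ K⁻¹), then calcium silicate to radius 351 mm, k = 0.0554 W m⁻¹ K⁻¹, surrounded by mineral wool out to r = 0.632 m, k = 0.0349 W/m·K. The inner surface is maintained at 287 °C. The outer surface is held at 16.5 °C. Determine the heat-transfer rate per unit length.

Q' = 71.2 W/m

Resistance network (inner→outer):
  R'_brass = ln(0.238/0.225)/(2πk) = 0.05617/(2π·91.2) = 9.802×10^-5 m·K/W
  R'_calcium silicate = ln(0.351/0.238)/(2πk) = 0.3885/(2π·0.0554) = 1.116 m·K/W
  R'_mineral wool = ln(0.632/0.351)/(2πk) = 0.5881/(2π·0.0349) = 2.682 m·K/W
ΣR = 9.802×10^-5 + 1.116 + 2.682 = 3.798 m·K/W
Q' = ΔT/ΣR = (287 °C − 16.5 °C)/3.798 = 71.2 W/m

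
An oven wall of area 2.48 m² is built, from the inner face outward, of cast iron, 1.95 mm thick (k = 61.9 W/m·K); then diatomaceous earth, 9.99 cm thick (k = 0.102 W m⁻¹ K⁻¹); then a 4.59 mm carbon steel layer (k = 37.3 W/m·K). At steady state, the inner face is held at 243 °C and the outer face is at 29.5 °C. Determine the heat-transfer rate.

Treat each layer as a resistance in series:
  R_cast iron = L/(kA) = 0.00195/(61.9·2.48) = 1.270×10^-5 K/W
  R_diatomaceous earth = L/(kA) = 0.0999/(0.102·2.48) = 0.3949 K/W
  R_carbon steel = L/(kA) = 0.00459/(37.3·2.48) = 4.962×10^-5 K/W
ΣR = 1.270×10^-5 + 0.3949 + 4.962×10^-5 = 0.3950 K/W
Q = ΔT/ΣR = (243 °C − 29.5 °C)/0.3950 = 541 W

Q = 541 W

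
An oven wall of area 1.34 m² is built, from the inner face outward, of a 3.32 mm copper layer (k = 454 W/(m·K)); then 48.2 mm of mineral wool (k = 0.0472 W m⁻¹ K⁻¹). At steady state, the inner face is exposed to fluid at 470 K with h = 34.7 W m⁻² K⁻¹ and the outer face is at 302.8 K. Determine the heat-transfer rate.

Resistance network (inner→outer):
  R_conv,in = 1/(hA) = 1/(34.7·1.34) = 0.02151 K/W
  R_copper = L/(kA) = 0.00332/(454·1.34) = 5.457×10^-6 K/W
  R_mineral wool = L/(kA) = 0.0482/(0.0472·1.34) = 0.7621 K/W
ΣR = 0.02151 + 5.457×10^-6 + 0.7621 = 0.7836 K/W
Q = ΔT/ΣR = (470 K − 302.8 K)/0.7836 = 213 W

Q = 213 W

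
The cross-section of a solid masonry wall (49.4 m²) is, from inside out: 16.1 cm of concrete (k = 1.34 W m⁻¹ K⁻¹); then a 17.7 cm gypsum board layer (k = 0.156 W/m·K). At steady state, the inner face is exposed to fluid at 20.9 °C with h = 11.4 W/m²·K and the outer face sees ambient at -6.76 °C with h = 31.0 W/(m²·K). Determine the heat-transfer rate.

Q = 994 W

Series thermal resistances, inner to outer:
  R_conv,in = 1/(hA) = 1/(11.4·49.4) = 0.001776 K/W
  R_concrete = L/(kA) = 0.161/(1.34·49.4) = 0.002432 K/W
  R_gypsum board = L/(kA) = 0.177/(0.156·49.4) = 0.02297 K/W
  R_conv,out = 1/(hA) = 1/(31.0·49.4) = 6.530×10^-4 K/W
ΣR = 0.001776 + 0.002432 + 0.02297 + 6.530×10^-4 = 0.02783 K/W
Q = ΔT/ΣR = (20.9 °C − -6.76 °C)/0.02783 = 994 W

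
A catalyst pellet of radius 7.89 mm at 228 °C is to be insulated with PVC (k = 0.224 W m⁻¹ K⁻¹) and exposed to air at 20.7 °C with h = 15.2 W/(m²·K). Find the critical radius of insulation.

For a sphere, r_cr = 2k_ins/h = 2·0.224/15.2 = 0.0295 m = 2.95 cm

r_cr = 2.95 cm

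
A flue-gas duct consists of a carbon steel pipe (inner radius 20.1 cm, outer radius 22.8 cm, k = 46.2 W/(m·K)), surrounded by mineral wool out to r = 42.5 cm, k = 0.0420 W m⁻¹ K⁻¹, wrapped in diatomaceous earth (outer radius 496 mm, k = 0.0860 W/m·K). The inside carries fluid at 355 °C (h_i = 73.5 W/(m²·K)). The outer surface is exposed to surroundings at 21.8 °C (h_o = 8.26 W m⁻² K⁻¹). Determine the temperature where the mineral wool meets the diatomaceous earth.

Series thermal resistances, inner to outer:
  R'_conv,in = 1/(2πr h) = 1/(2π·0.201·73.5) = 0.01077 m·K/W
  R'_carbon steel = ln(0.228/0.201)/(2πk) = 0.1260/(2π·46.2) = 4.342×10^-4 m·K/W
  R'_mineral wool = ln(0.425/0.228)/(2πk) = 0.6227/(2π·0.0420) = 2.360 m·K/W
  R'_diatomaceous earth = ln(0.496/0.425)/(2πk) = 0.1545/(2π·0.0860) = 0.2859 m·K/W
  R'_conv,out = 1/(2πr h) = 1/(2π·0.496·8.26) = 0.03885 m·K/W
ΣR = 0.01077 + 4.342×10^-4 + 2.360 + 0.2859 + 0.03885 = 2.696 m·K/W
Q' = ΔT/ΣR = (355 °C − 21.8 °C)/2.696 = 123.6 W/m
From the inner boundary to the mineral wool/diatomaceous earth interface, ΣR_partial = 2.371 m·K/W.
T_interface = T_in − Q'·ΣR_partial = 355 °C − (123.6)(2.371) = 61.9 °C

T = 61.9 °C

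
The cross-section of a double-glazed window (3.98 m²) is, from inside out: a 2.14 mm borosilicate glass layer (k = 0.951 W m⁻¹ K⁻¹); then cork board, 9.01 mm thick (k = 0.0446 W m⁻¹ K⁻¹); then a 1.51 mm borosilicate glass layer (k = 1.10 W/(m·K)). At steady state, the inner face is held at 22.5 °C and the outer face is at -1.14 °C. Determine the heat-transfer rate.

Q = 458 W

Series thermal resistances, inner to outer:
  R_borosilicate glass = L/(kA) = 0.00214/(0.951·3.98) = 5.654×10^-4 K/W
  R_cork board = L/(kA) = 0.00901/(0.0446·3.98) = 0.05076 K/W
  R_borosilicate glass = L/(kA) = 0.00151/(1.10·3.98) = 3.449×10^-4 K/W
ΣR = 5.654×10^-4 + 0.05076 + 3.449×10^-4 = 0.05167 K/W
Q = ΔT/ΣR = (22.5 °C − -1.14 °C)/0.05167 = 458 W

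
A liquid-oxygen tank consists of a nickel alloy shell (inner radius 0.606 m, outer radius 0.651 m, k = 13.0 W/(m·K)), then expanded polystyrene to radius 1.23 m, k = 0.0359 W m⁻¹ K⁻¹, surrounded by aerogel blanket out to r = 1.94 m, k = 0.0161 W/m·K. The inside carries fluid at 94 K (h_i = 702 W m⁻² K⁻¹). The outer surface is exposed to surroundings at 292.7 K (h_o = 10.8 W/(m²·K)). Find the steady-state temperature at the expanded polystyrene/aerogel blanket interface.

Series thermal resistances, inner to outer:
  R_conv,in = 1/(4πr²h) = 1/(4π·0.606²·702) = 3.087×10^-4 K/W
  R_nickel alloy = (1/0.606 − 1/0.651)/(4πk) = 0.1141/(4π·13.0) = 6.982×10^-4 K/W
  R_expanded polystyrene = (1/0.651 − 1/1.23)/(4πk) = 0.7231/(4π·0.0359) = 1.603 K/W
  R_aerogel blanket = (1/1.23 − 1/1.94)/(4πk) = 0.2975/(4π·0.0161) = 1.471 K/W
  R_conv,out = 1/(4πr²h) = 1/(4π·1.94²·10.8) = 0.001958 K/W
ΣR = 3.087×10^-4 + 6.982×10^-4 + 1.603 + 1.471 + 0.001958 = 3.077 K/W
Q = ΔT/ΣR = (94 K − 292.7 K)/3.077 = -64.58 W
From the inner boundary to the expanded polystyrene/aerogel blanket interface, ΣR_partial = 1.604 K/W.
T_interface = T_in − Q·ΣR_partial = 94 K − (-64.58)(1.604) = 197.6 K

T = 197.6 K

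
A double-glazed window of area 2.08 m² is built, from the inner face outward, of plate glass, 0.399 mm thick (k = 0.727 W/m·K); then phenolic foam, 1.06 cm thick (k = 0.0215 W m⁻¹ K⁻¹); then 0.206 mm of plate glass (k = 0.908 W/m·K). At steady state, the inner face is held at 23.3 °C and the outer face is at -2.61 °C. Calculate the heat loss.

Q = 109 W

Series thermal resistances, inner to outer:
  R_plate glass = L/(kA) = 3.99×10^-4/(0.727·2.08) = 2.639×10^-4 K/W
  R_phenolic foam = L/(kA) = 0.0106/(0.0215·2.08) = 0.2370 K/W
  R_plate glass = L/(kA) = 2.06×10^-4/(0.908·2.08) = 1.091×10^-4 K/W
ΣR = 2.639×10^-4 + 0.2370 + 1.091×10^-4 = 0.2374 K/W
Q = ΔT/ΣR = (23.3 °C − -2.61 °C)/0.2374 = 109 W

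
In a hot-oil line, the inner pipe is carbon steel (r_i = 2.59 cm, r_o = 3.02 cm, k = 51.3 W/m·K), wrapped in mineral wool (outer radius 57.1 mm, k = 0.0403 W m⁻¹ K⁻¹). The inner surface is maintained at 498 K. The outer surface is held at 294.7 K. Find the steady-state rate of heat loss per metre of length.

Q' = 80.8 W/m

Resistance network (inner→outer):
  R'_carbon steel = ln(0.0302/0.0259)/(2πk) = 0.1536/(2π·51.3) = 4.765×10^-4 m·K/W
  R'_mineral wool = ln(0.0571/0.0302)/(2πk) = 0.6370/(2π·0.0403) = 2.516 m·K/W
ΣR = 4.765×10^-4 + 2.516 = 2.516 m·K/W
Q' = ΔT/ΣR = (498 K − 294.7 K)/2.516 = 80.8 W/m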